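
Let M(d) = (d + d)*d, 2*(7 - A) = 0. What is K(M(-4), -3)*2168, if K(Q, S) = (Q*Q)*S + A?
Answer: -6644920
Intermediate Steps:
A = 7 (A = 7 - ½*0 = 7 + 0 = 7)
M(d) = 2*d² (M(d) = (2*d)*d = 2*d²)
K(Q, S) = 7 + S*Q² (K(Q, S) = (Q*Q)*S + 7 = Q²*S + 7 = S*Q² + 7 = 7 + S*Q²)
K(M(-4), -3)*2168 = (7 - 3*(2*(-4)²)²)*2168 = (7 - 3*(2*16)²)*2168 = (7 - 3*32²)*2168 = (7 - 3*1024)*2168 = (7 - 3072)*2168 = -3065*2168 = -6644920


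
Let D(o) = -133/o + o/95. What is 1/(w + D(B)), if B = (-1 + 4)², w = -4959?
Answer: -855/4252499 ≈ -0.00020106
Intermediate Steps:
B = 9 (B = 3² = 9)
D(o) = -133/o + o/95 (D(o) = -133/o + o*(1/95) = -133/o + o/95)
1/(w + D(B)) = 1/(-4959 + (-133/9 + (1/95)*9)) = 1/(-4959 + (-133*⅑ + 9/95)) = 1/(-4959 + (-133/9 + 9/95)) = 1/(-4959 - 12554/855) = 1/(-4252499/855) = -855/4252499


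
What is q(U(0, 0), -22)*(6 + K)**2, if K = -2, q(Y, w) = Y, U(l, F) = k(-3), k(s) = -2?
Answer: -32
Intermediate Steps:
U(l, F) = -2
q(U(0, 0), -22)*(6 + K)**2 = -2*(6 - 2)**2 = -2*4**2 = -2*16 = -32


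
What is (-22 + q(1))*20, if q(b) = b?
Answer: -420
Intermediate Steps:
(-22 + q(1))*20 = (-22 + 1)*20 = -21*20 = -420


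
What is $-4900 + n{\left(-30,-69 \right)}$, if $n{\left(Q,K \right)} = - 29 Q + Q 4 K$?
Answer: $4250$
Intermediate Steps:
$n{\left(Q,K \right)} = - 29 Q + 4 K Q$ ($n{\left(Q,K \right)} = - 29 Q + 4 Q K = - 29 Q + 4 K Q$)
$-4900 + n{\left(-30,-69 \right)} = -4900 - 30 \left(-29 + 4 \left(-69\right)\right) = -4900 - 30 \left(-29 - 276\right) = -4900 - -9150 = -4900 + 9150 = 4250$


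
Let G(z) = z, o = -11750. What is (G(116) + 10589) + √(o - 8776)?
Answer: 10705 + I*√20526 ≈ 10705.0 + 143.27*I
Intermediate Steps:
(G(116) + 10589) + √(o - 8776) = (116 + 10589) + √(-11750 - 8776) = 10705 + √(-20526) = 10705 + I*√20526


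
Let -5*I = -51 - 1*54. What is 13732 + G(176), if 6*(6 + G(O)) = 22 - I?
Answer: 82357/6 ≈ 13726.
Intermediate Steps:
I = 21 (I = -(-51 - 1*54)/5 = -(-51 - 54)/5 = -⅕*(-105) = 21)
G(O) = -35/6 (G(O) = -6 + (22 - 1*21)/6 = -6 + (22 - 21)/6 = -6 + (⅙)*1 = -6 + ⅙ = -35/6)
13732 + G(176) = 13732 - 35/6 = 82357/6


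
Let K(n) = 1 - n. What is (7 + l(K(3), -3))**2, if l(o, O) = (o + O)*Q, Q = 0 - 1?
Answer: 144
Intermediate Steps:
Q = -1
l(o, O) = -O - o (l(o, O) = (o + O)*(-1) = (O + o)*(-1) = -O - o)
(7 + l(K(3), -3))**2 = (7 + (-1*(-3) - (1 - 1*3)))**2 = (7 + (3 - (1 - 3)))**2 = (7 + (3 - 1*(-2)))**2 = (7 + (3 + 2))**2 = (7 + 5)**2 = 12**2 = 144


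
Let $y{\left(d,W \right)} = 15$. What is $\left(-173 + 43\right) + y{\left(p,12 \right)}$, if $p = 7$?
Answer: $-115$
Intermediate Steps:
$\left(-173 + 43\right) + y{\left(p,12 \right)} = \left(-173 + 43\right) + 15 = -130 + 15 = -115$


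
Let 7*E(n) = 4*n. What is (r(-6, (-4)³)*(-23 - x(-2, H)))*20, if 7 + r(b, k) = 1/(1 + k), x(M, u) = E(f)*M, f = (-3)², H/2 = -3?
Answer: 786760/441 ≈ 1784.0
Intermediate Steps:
H = -6 (H = 2*(-3) = -6)
f = 9
E(n) = 4*n/7 (E(n) = (4*n)/7 = 4*n/7)
x(M, u) = 36*M/7 (x(M, u) = ((4/7)*9)*M = 36*M/7)
r(b, k) = -7 + 1/(1 + k)
(r(-6, (-4)³)*(-23 - x(-2, H)))*20 = (((-6 - 7*(-4)³)/(1 + (-4)³))*(-23 - 36*(-2)/7))*20 = (((-6 - 7*(-64))/(1 - 64))*(-23 - 1*(-72/7)))*20 = (((-6 + 448)/(-63))*(-23 + 72/7))*20 = (-1/63*442*(-89/7))*20 = -442/63*(-89/7)*20 = (39338/441)*20 = 786760/441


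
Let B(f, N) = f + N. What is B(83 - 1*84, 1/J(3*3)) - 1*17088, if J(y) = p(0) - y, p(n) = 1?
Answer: -136713/8 ≈ -17089.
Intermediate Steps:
J(y) = 1 - y
B(f, N) = N + f
B(83 - 1*84, 1/J(3*3)) - 1*17088 = (1/(1 - 3*3) + (83 - 1*84)) - 1*17088 = (1/(1 - 1*9) + (83 - 84)) - 17088 = (1/(1 - 9) - 1) - 17088 = (1/(-8) - 1) - 17088 = (-⅛ - 1) - 17088 = -9/8 - 17088 = -136713/8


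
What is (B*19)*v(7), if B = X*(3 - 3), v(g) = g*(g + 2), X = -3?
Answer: 0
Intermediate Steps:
v(g) = g*(2 + g)
B = 0 (B = -3*(3 - 3) = -3*0 = 0)
(B*19)*v(7) = (0*19)*(7*(2 + 7)) = 0*(7*9) = 0*63 = 0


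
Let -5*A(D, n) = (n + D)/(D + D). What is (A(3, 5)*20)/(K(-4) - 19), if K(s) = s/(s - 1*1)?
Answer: 80/273 ≈ 0.29304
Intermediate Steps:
K(s) = s/(-1 + s) (K(s) = s/(s - 1) = s/(-1 + s))
A(D, n) = -(D + n)/(10*D) (A(D, n) = -(n + D)/(5*(D + D)) = -(D + n)/(5*(2*D)) = -(D + n)*1/(2*D)/5 = -(D + n)/(10*D))
(A(3, 5)*20)/(K(-4) - 19) = (((⅒)*(-1*3 - 1*5)/3)*20)/(-4/(-1 - 4) - 19) = (((⅒)*(⅓)*(-3 - 5))*20)/(-4/(-5) - 19) = (((⅒)*(⅓)*(-8))*20)/(-4*(-⅕) - 19) = (-4/15*20)/(⅘ - 19) = -16/(3*(-91/5)) = -16/3*(-5/91) = 80/273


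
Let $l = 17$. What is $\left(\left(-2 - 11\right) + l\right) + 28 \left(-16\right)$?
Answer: $-444$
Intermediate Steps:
$\left(\left(-2 - 11\right) + l\right) + 28 \left(-16\right) = \left(\left(-2 - 11\right) + 17\right) + 28 \left(-16\right) = \left(-13 + 17\right) - 448 = 4 - 448 = -444$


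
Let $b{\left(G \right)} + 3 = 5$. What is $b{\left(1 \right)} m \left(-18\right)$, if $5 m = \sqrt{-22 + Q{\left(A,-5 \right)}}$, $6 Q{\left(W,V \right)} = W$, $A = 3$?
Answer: $- \frac{18 i \sqrt{86}}{5} \approx - 33.385 i$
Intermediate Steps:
$Q{\left(W,V \right)} = \frac{W}{6}$
$b{\left(G \right)} = 2$ ($b{\left(G \right)} = -3 + 5 = 2$)
$m = \frac{i \sqrt{86}}{10}$ ($m = \frac{\sqrt{-22 + \frac{1}{6} \cdot 3}}{5} = \frac{\sqrt{-22 + \frac{1}{2}}}{5} = \frac{\sqrt{- \frac{43}{2}}}{5} = \frac{\frac{1}{2} i \sqrt{86}}{5} = \frac{i \sqrt{86}}{10} \approx 0.92736 i$)
$b{\left(1 \right)} m \left(-18\right) = 2 \frac{i \sqrt{86}}{10} \left(-18\right) = \frac{i \sqrt{86}}{5} \left(-18\right) = - \frac{18 i \sqrt{86}}{5}$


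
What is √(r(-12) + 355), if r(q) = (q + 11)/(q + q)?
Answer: √51126/12 ≈ 18.843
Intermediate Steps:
r(q) = (11 + q)/(2*q) (r(q) = (11 + q)/((2*q)) = (11 + q)*(1/(2*q)) = (11 + q)/(2*q))
√(r(-12) + 355) = √((½)*(11 - 12)/(-12) + 355) = √((½)*(-1/12)*(-1) + 355) = √(1/24 + 355) = √(8521/24) = √51126/12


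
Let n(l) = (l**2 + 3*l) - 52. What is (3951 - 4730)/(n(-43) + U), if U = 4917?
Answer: -779/6585 ≈ -0.11830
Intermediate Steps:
n(l) = -52 + l**2 + 3*l
(3951 - 4730)/(n(-43) + U) = (3951 - 4730)/((-52 + (-43)**2 + 3*(-43)) + 4917) = -779/((-52 + 1849 - 129) + 4917) = -779/(1668 + 4917) = -779/6585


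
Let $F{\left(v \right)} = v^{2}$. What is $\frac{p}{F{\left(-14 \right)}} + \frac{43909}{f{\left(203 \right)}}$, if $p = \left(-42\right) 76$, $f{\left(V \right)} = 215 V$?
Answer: $- \frac{666881}{43645} \approx -15.28$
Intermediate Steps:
$p = -3192$
$\frac{p}{F{\left(-14 \right)}} + \frac{43909}{f{\left(203 \right)}} = - \frac{3192}{\left(-14\right)^{2}} + \frac{43909}{215 \cdot 203} = - \frac{3192}{196} + \frac{43909}{43645} = \left(-3192\right) \frac{1}{196} + 43909 \cdot \frac{1}{43645} = - \frac{114}{7} + \frac{43909}{43645} = - \frac{666881}{43645}$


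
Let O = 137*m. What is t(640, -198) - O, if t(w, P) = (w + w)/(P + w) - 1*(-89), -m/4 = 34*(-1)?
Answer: -4097363/221 ≈ -18540.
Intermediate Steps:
m = 136 (m = -136*(-1) = -4*(-34) = 136)
O = 18632 (O = 137*136 = 18632)
t(w, P) = 89 + 2*w/(P + w) (t(w, P) = (2*w)/(P + w) + 89 = 2*w/(P + w) + 89 = 89 + 2*w/(P + w))
t(640, -198) - O = (89*(-198) + 91*640)/(-198 + 640) - 1*18632 = (-17622 + 58240)/442 - 18632 = (1/442)*40618 - 18632 = 20309/221 - 18632 = -4097363/221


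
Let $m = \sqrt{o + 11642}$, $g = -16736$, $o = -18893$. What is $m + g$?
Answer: $-16736 + i \sqrt{7251} \approx -16736.0 + 85.153 i$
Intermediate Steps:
$m = i \sqrt{7251}$ ($m = \sqrt{-18893 + 11642} = \sqrt{-7251} = i \sqrt{7251} \approx 85.153 i$)
$m + g = i \sqrt{7251} - 16736 = -16736 + i \sqrt{7251}$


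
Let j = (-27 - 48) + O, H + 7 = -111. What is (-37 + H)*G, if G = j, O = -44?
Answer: 18445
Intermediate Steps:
H = -118 (H = -7 - 111 = -118)
j = -119 (j = (-27 - 48) - 44 = -75 - 44 = -119)
G = -119
(-37 + H)*G = (-37 - 118)*(-119) = -155*(-119) = 18445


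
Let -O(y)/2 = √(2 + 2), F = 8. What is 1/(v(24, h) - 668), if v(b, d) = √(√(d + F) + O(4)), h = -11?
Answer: -1/(668 - √(-4 + I*√3)) ≈ -0.0014979 - 4.5873e-6*I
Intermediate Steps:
O(y) = -4 (O(y) = -2*√(2 + 2) = -2*√4 = -2*2 = -4)
v(b, d) = √(-4 + √(8 + d)) (v(b, d) = √(√(d + 8) - 4) = √(√(8 + d) - 4) = √(-4 + √(8 + d)))
1/(v(24, h) - 668) = 1/(√(-4 + √(8 - 11)) - 668) = 1/(√(-4 + √(-3)) - 668) = 1/(√(-4 + I*√3) - 668) = 1/(-668 + √(-4 + I*√3))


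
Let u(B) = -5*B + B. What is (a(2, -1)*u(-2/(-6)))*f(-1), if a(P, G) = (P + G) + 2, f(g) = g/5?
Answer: 4/5 ≈ 0.80000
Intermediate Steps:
f(g) = g/5 (f(g) = g*(1/5) = g/5)
a(P, G) = 2 + G + P (a(P, G) = (G + P) + 2 = 2 + G + P)
u(B) = -4*B
(a(2, -1)*u(-2/(-6)))*f(-1) = ((2 - 1 + 2)*(-(-8)/(-6)))*((1/5)*(-1)) = (3*(-(-8)*(-1)/6))*(-1/5) = (3*(-4*1/3))*(-1/5) = (3*(-4/3))*(-1/5) = -4*(-1/5) = 4/5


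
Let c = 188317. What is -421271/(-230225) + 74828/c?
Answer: 96559767207/43355281325 ≈ 2.2272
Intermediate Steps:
-421271/(-230225) + 74828/c = -421271/(-230225) + 74828/188317 = -421271*(-1/230225) + 74828*(1/188317) = 421271/230225 + 74828/188317 = 96559767207/43355281325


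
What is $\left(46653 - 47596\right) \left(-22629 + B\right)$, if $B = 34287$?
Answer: $-10993494$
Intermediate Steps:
$\left(46653 - 47596\right) \left(-22629 + B\right) = \left(46653 - 47596\right) \left(-22629 + 34287\right) = \left(-943\right) 11658 = -10993494$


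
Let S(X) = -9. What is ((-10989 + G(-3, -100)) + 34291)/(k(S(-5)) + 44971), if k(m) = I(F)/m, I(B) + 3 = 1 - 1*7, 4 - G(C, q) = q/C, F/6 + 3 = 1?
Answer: 34909/67458 ≈ 0.51749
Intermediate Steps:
F = -12 (F = -18 + 6*1 = -18 + 6 = -12)
G(C, q) = 4 - q/C
I(B) = -9 (I(B) = -3 + (1 - 1*7) = -3 + (1 - 7) = -3 - 6 = -9)
k(m) = -9/m
((-10989 + G(-3, -100)) + 34291)/(k(S(-5)) + 44971) = ((-10989 + (4 - 1*(-100)/(-3))) + 34291)/(-9/(-9) + 44971) = ((-10989 + (4 - 1*(-100)*(-⅓))) + 34291)/(-9*(-⅑) + 44971) = ((-10989 + (4 - 100/3)) + 34291)/(1 + 44971) = ((-10989 - 88/3) + 34291)/44972 = (-33055/3 + 34291)*(1/44972) = (69818/3)*(1/44972) = 34909/67458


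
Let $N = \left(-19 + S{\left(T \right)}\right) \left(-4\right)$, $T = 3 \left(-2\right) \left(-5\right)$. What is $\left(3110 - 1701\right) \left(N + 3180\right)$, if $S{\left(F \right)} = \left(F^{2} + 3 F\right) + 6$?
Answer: $-1025752$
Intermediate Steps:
$T = 30$ ($T = \left(-6\right) \left(-5\right) = 30$)
$S{\left(F \right)} = 6 + F^{2} + 3 F$
$N = -3908$ ($N = \left(-19 + \left(6 + 30^{2} + 3 \cdot 30\right)\right) \left(-4\right) = \left(-19 + \left(6 + 900 + 90\right)\right) \left(-4\right) = \left(-19 + 996\right) \left(-4\right) = 977 \left(-4\right) = -3908$)
$\left(3110 - 1701\right) \left(N + 3180\right) = \left(3110 - 1701\right) \left(-3908 + 3180\right) = 1409 \left(-728\right) = -1025752$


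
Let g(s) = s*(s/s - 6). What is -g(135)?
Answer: 675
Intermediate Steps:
g(s) = -5*s (g(s) = s*(1 - 6) = s*(-5) = -5*s)
-g(135) = -(-5)*135 = -1*(-675) = 675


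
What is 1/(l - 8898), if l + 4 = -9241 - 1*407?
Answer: -1/18550 ≈ -5.3908e-5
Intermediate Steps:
l = -9652 (l = -4 + (-9241 - 1*407) = -4 + (-9241 - 407) = -4 - 9648 = -9652)
1/(l - 8898) = 1/(-9652 - 8898) = 1/(-18550) = -1/18550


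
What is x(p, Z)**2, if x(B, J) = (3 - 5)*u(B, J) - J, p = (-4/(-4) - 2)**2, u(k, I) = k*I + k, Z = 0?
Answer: 4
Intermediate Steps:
u(k, I) = k + I*k (u(k, I) = I*k + k = k + I*k)
p = 1 (p = (-4*(-1/4) - 2)**2 = (1 - 2)**2 = (-1)**2 = 1)
x(B, J) = -J - 2*B*(1 + J) (x(B, J) = (3 - 5)*(B*(1 + J)) - J = -2*B*(1 + J) - J = -J - 2*B*(1 + J))
x(p, Z)**2 = (-1*0 - 2*1*(1 + 0))**2 = (0 - 2*1*1)**2 = (0 - 2)**2 = (-2)**2 = 4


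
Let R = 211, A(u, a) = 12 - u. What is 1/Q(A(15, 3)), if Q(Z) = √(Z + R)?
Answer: √13/52 ≈ 0.069337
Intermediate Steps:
Q(Z) = √(211 + Z) (Q(Z) = √(Z + 211) = √(211 + Z))
1/Q(A(15, 3)) = 1/(√(211 + (12 - 1*15))) = 1/(√(211 + (12 - 15))) = 1/(√(211 - 3)) = 1/(√208) = 1/(4*√13) = √13/52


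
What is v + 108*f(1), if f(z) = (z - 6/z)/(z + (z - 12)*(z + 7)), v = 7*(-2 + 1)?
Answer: -23/29 ≈ -0.79310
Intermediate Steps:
v = -7 (v = 7*(-1) = -7)
f(z) = (z - 6/z)/(z + (-12 + z)*(7 + z))
v + 108*f(1) = -7 + 108*((6 - 1*1²)/(1*(84 - 1*1² + 4*1))) = -7 + 108*(1*(6 - 1*1)/(84 - 1*1 + 4)) = -7 + 108*(1*(6 - 1)/(84 - 1 + 4)) = -7 + 108*(1*5/87) = -7 + 108*(1*(1/87)*5) = -7 + 108*(5/87) = -7 + 180/29 = -23/29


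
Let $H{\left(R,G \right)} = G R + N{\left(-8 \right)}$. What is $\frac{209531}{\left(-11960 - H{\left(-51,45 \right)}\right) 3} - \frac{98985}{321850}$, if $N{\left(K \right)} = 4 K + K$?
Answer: $- \frac{401689967}{53105250} \approx -7.564$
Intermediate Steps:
$N{\left(K \right)} = 5 K$
$H{\left(R,G \right)} = -40 + G R$ ($H{\left(R,G \right)} = G R + 5 \left(-8\right) = G R - 40 = -40 + G R$)
$\frac{209531}{\left(-11960 - H{\left(-51,45 \right)}\right) 3} - \frac{98985}{321850} = \frac{209531}{\left(-11960 - \left(-40 + 45 \left(-51\right)\right)\right) 3} - \frac{98985}{321850} = \frac{209531}{\left(-11960 - \left(-40 - 2295\right)\right) 3} - \frac{19797}{64370} = \frac{209531}{\left(-11960 - -2335\right) 3} - \frac{19797}{64370} = \frac{209531}{\left(-11960 + 2335\right) 3} - \frac{19797}{64370} = \frac{209531}{\left(-9625\right) 3} - \frac{19797}{64370} = \frac{209531}{-28875} - \frac{19797}{64370} = 209531 \left(- \frac{1}{28875}\right) - \frac{19797}{64370} = - \frac{29933}{4125} - \frac{19797}{64370} = - \frac{401689967}{53105250}$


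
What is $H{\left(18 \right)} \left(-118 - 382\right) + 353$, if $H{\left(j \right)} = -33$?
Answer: $16853$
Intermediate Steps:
$H{\left(18 \right)} \left(-118 - 382\right) + 353 = - 33 \left(-118 - 382\right) + 353 = \left(-33\right) \left(-500\right) + 353 = 16500 + 353 = 16853$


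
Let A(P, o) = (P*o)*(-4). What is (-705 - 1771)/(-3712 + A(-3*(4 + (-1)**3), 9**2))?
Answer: 619/199 ≈ 3.1106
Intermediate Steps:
A(P, o) = -4*P*o
(-705 - 1771)/(-3712 + A(-3*(4 + (-1)**3), 9**2)) = (-705 - 1771)/(-3712 - 4*(-3*(4 + (-1)**3))*9**2) = -2476/(-3712 - 4*(-3*(4 - 1))*81) = -2476/(-3712 - 4*(-3*3)*81) = -2476/(-3712 - 4*(-9)*81) = -2476/(-3712 + 2916) = -2476/(-796) = -2476*(-1/796) = 619/199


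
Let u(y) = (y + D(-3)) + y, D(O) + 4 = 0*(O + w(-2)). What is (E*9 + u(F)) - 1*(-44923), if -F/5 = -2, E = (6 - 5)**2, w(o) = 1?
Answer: 44948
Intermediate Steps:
E = 1 (E = 1**2 = 1)
F = 10 (F = -5*(-2) = 10)
D(O) = -4 (D(O) = -4 + 0*(O + 1) = -4 + 0*(1 + O) = -4 + 0 = -4)
u(y) = -4 + 2*y (u(y) = (y - 4) + y = (-4 + y) + y = -4 + 2*y)
(E*9 + u(F)) - 1*(-44923) = (1*9 + (-4 + 2*10)) - 1*(-44923) = (9 + (-4 + 20)) + 44923 = (9 + 16) + 44923 = 25 + 44923 = 44948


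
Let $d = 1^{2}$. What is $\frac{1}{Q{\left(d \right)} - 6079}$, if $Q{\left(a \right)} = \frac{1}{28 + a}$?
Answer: $- \frac{29}{176290} \approx -0.0001645$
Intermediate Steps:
$d = 1$
$\frac{1}{Q{\left(d \right)} - 6079} = \frac{1}{\frac{1}{28 + 1} - 6079} = \frac{1}{\frac{1}{29} - 6079} = \frac{1}{- \frac{176290}{29}} = - \frac{29}{176290}$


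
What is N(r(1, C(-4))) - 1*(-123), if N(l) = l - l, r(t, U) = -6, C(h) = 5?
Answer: 123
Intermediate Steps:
N(l) = 0
N(r(1, C(-4))) - 1*(-123) = 0 - 1*(-123) = 0 + 123 = 123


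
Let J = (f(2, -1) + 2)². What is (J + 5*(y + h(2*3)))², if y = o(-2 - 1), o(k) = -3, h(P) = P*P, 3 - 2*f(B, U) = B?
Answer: 469225/16 ≈ 29327.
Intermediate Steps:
f(B, U) = 3/2 - B/2
h(P) = P²
y = -3
J = 25/4 (J = ((3/2 - ½*2) + 2)² = ((3/2 - 1) + 2)² = (½ + 2)² = (5/2)² = 25/4 ≈ 6.2500)
(J + 5*(y + h(2*3)))² = (25/4 + 5*(-3 + (2*3)²))² = (25/4 + 5*(-3 + 6²))² = (25/4 + 5*(-3 + 36))² = (25/4 + 5*33)² = (25/4 + 165)² = (685/4)² = 469225/16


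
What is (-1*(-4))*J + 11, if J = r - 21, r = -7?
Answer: -101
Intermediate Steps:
J = -28 (J = -7 - 21 = -28)
(-1*(-4))*J + 11 = -1*(-4)*(-28) + 11 = 4*(-28) + 11 = -112 + 11 = -101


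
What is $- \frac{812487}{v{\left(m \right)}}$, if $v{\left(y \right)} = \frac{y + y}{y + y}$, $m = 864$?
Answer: $-812487$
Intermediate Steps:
$v{\left(y \right)} = 1$ ($v{\left(y \right)} = \frac{2 y}{2 y} = 2 y \frac{1}{2 y} = 1$)
$- \frac{812487}{v{\left(m \right)}} = - \frac{812487}{1} = \left(-812487\right) 1 = -812487$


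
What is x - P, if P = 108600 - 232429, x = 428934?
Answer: 552763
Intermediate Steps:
P = -123829
x - P = 428934 - 1*(-123829) = 428934 + 123829 = 552763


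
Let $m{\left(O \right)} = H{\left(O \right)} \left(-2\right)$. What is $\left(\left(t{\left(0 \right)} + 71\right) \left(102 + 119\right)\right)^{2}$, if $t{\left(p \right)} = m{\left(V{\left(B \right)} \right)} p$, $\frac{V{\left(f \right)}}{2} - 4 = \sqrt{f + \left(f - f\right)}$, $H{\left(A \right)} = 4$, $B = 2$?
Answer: $246207481$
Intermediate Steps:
$V{\left(f \right)} = 8 + 2 \sqrt{f}$ ($V{\left(f \right)} = 8 + 2 \sqrt{f + \left(f - f\right)} = 8 + 2 \sqrt{f + 0} = 8 + 2 \sqrt{f}$)
$m{\left(O \right)} = -8$ ($m{\left(O \right)} = 4 \left(-2\right) = -8$)
$t{\left(p \right)} = - 8 p$
$\left(\left(t{\left(0 \right)} + 71\right) \left(102 + 119\right)\right)^{2} = \left(\left(\left(-8\right) 0 + 71\right) \left(102 + 119\right)\right)^{2} = \left(\left(0 + 71\right) 221\right)^{2} = \left(71 \cdot 221\right)^{2} = 15691^{2} = 246207481$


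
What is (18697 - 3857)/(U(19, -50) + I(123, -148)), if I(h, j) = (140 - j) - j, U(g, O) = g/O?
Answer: 742000/21781 ≈ 34.066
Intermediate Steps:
I(h, j) = 140 - 2*j
(18697 - 3857)/(U(19, -50) + I(123, -148)) = (18697 - 3857)/(19/(-50) + (140 - 2*(-148))) = 14840/(19*(-1/50) + (140 + 296)) = 14840/(-19/50 + 436) = 14840/(21781/50) = 14840*(50/21781) = 742000/21781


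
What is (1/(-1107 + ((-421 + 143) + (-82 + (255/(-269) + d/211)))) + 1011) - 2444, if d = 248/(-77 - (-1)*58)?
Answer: -2268630114283/1583132614 ≈ -1433.0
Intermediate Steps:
d = -248/19 (d = 248/(-77 - 1*(-58)) = 248/(-77 + 58) = 248/(-19) = 248*(-1/19) = -248/19 ≈ -13.053)
(1/(-1107 + ((-421 + 143) + (-82 + (255/(-269) + d/211)))) + 1011) - 2444 = (1/(-1107 + ((-421 + 143) + (-82 + (255/(-269) - 248/19/211)))) + 1011) - 2444 = (1/(-1107 + (-278 + (-82 + (255*(-1/269) - 248/19*1/211)))) + 1011) - 2444 = (1/(-1107 + (-278 + (-82 + (-255/269 - 248/4009)))) + 1011) - 2444 = (1/(-1107 + (-278 + (-82 - 1089007/1078421))) + 1011) - 2444 = (1/(-1107 + (-278 - 89519529/1078421)) + 1011) - 2444 = (1/(-1107 - 389320567/1078421) + 1011) - 2444 = (1/(-1583132614/1078421) + 1011) - 2444 = (-1078421/1583132614 + 1011) - 2444 = 1600545994333/1583132614 - 2444 = -2268630114283/1583132614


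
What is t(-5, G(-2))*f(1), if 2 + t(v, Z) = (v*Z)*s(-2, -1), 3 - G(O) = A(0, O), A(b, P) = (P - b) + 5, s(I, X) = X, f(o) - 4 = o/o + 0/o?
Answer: -10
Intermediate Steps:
f(o) = 5 (f(o) = 4 + (o/o + 0/o) = 4 + (1 + 0) = 4 + 1 = 5)
A(b, P) = 5 + P - b
G(O) = -2 - O (G(O) = 3 - (5 + O - 1*0) = 3 - (5 + O + 0) = 3 - (5 + O) = 3 + (-5 - O) = -2 - O)
t(v, Z) = -2 - Z*v (t(v, Z) = -2 + (v*Z)*(-1) = -2 + (Z*v)*(-1) = -2 - Z*v)
t(-5, G(-2))*f(1) = (-2 - 1*(-2 - 1*(-2))*(-5))*5 = (-2 - 1*(-2 + 2)*(-5))*5 = (-2 - 1*0*(-5))*5 = (-2 + 0)*5 = -2*5 = -10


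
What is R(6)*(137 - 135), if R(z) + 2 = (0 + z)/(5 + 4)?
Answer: -8/3 ≈ -2.6667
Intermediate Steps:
R(z) = -2 + z/9 (R(z) = -2 + (0 + z)/(5 + 4) = -2 + z/9)
R(6)*(137 - 135) = (-2 + (1/9)*6)*(137 - 135) = (-2 + 2/3)*2 = -4/3*2 = -8/3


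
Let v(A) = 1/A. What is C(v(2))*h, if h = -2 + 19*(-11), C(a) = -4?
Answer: 844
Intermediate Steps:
h = -211 (h = -2 - 209 = -211)
C(v(2))*h = -4*(-211) = 844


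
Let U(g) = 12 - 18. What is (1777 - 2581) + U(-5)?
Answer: -810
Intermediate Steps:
U(g) = -6
(1777 - 2581) + U(-5) = (1777 - 2581) - 6 = -804 - 6 = -810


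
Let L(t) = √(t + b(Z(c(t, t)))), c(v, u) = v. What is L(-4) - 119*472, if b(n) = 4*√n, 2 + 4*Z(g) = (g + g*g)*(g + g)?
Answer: -56168 + √(-4 + 14*I*√2) ≈ -56165.0 + 3.4784*I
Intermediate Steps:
Z(g) = -½ + g*(g + g²)/2 (Z(g) = -½ + ((g + g*g)*(g + g))/4 = -½ + ((g + g²)*(2*g))/4 = -½ + (2*g*(g + g²))/4 = -½ + g*(g + g²)/2)
L(t) = √(t + 4*√(-½ + t²/2 + t³/2))
L(-4) - 119*472 = √(-4 + 2*√2*√(-1 + (-4)² + (-4)³)) - 119*472 = √(-4 + 2*√2*√(-1 + 16 - 64)) - 56168 = √(-4 + 2*√2*√(-49)) - 56168 = √(-4 + 2*√2*(7*I)) - 56168 = √(-4 + 14*I*√2) - 56168 = -56168 + √(-4 + 14*I*√2)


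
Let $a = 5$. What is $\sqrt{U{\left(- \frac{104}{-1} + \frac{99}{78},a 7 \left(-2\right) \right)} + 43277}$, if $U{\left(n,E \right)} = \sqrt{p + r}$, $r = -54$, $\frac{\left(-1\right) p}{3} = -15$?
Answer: $\sqrt{43277 + 3 i} \approx 208.03 + 0.0072 i$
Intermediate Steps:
$p = 45$ ($p = \left(-3\right) \left(-15\right) = 45$)
$U{\left(n,E \right)} = 3 i$ ($U{\left(n,E \right)} = \sqrt{45 - 54} = \sqrt{-9} = 3 i$)
$\sqrt{U{\left(- \frac{104}{-1} + \frac{99}{78},a 7 \left(-2\right) \right)} + 43277} = \sqrt{3 i + 43277} = \sqrt{43277 + 3 i}$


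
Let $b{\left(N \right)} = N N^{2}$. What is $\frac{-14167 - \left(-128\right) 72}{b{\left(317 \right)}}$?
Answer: $- \frac{4951}{31855013} \approx -0.00015542$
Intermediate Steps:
$b{\left(N \right)} = N^{3}$
$\frac{-14167 - \left(-128\right) 72}{b{\left(317 \right)}} = \frac{-14167 - \left(-128\right) 72}{317^{3}} = \frac{-14167 - -9216}{31855013} = \left(-14167 + 9216\right) \frac{1}{31855013} = \left(-4951\right) \frac{1}{31855013} = - \frac{4951}{31855013}$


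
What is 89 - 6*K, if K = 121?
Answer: -637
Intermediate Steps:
89 - 6*K = 89 - 6*121 = 89 - 726 = -637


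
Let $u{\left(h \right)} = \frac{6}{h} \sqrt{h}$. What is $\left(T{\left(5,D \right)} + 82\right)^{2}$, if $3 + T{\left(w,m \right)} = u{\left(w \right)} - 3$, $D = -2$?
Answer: $\frac{28916}{5} + \frac{912 \sqrt{5}}{5} \approx 6191.1$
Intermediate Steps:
$u{\left(h \right)} = \frac{6}{\sqrt{h}}$
$T{\left(w,m \right)} = -6 + \frac{6}{\sqrt{w}}$ ($T{\left(w,m \right)} = -3 - \left(3 - \frac{6}{\sqrt{w}}\right) = -6 + \frac{6}{\sqrt{w}}$)
$\left(T{\left(5,D \right)} + 82\right)^{2} = \left(\left(-6 + \frac{6}{\sqrt{5}}\right) + 82\right)^{2} = \left(\left(-6 + 6 \frac{\sqrt{5}}{5}\right) + 82\right)^{2} = \left(\left(-6 + \frac{6 \sqrt{5}}{5}\right) + 82\right)^{2} = \left(76 + \frac{6 \sqrt{5}}{5}\right)^{2}$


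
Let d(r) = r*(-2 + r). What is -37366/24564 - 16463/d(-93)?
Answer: -122420957/36170490 ≈ -3.3846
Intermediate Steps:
-37366/24564 - 16463/d(-93) = -37366/24564 - 16463*(-1/(93*(-2 - 93))) = -37366*1/24564 - 16463/((-93*(-95))) = -18683/12282 - 16463/8835 = -122420957/36170490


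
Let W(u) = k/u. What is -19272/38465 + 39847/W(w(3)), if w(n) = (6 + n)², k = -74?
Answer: -124151329383/2846410 ≈ -43617.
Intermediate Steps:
W(u) = -74/u
-19272/38465 + 39847/W(w(3)) = -19272/38465 + 39847/((-74/(6 + 3)²)) = -19272*1/38465 + 39847/((-74/(9²))) = -19272/38465 + 39847/((-74/81)) = -19272/38465 + 39847/((-74*1/81)) = -19272/38465 + 39847/(-74/81) = -19272/38465 + 39847*(-81/74) = -19272/38465 - 3227607/74 = -124151329383/2846410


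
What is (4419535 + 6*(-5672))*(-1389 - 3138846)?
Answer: -13771510013205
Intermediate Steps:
(4419535 + 6*(-5672))*(-1389 - 3138846) = (4419535 - 34032)*(-3140235) = 4385503*(-3140235) = -13771510013205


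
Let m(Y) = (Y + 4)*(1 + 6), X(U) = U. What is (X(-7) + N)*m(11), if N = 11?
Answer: 420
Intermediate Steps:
m(Y) = 28 + 7*Y (m(Y) = (4 + Y)*7 = 28 + 7*Y)
(X(-7) + N)*m(11) = (-7 + 11)*(28 + 7*11) = 4*(28 + 77) = 4*105 = 420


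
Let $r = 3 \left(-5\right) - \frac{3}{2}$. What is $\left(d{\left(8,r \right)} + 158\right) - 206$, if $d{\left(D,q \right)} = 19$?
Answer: $-29$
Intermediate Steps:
$r = - \frac{33}{2}$ ($r = -15 - \frac{3}{2} = - \frac{33}{2} \approx -16.5$)
$\left(d{\left(8,r \right)} + 158\right) - 206 = \left(19 + 158\right) - 206 = 177 - 206 = -29$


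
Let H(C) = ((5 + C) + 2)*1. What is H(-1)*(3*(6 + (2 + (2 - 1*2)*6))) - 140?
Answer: 4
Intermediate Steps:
H(C) = 7 + C (H(C) = (7 + C)*1 = 7 + C)
H(-1)*(3*(6 + (2 + (2 - 1*2)*6))) - 140 = (7 - 1)*(3*(6 + (2 + (2 - 1*2)*6))) - 140 = 6*(3*(6 + (2 + (2 - 2)*6))) - 140 = 6*(3*(6 + (2 + 0*6))) - 140 = 6*(3*(6 + (2 + 0))) - 140 = 6*(3*(6 + 2)) - 140 = 6*(3*8) - 140 = 6*24 - 140 = 144 - 140 = 4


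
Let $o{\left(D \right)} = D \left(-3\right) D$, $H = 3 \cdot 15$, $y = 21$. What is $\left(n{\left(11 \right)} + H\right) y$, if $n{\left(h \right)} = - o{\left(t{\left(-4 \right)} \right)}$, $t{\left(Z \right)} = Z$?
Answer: $1953$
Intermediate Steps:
$H = 45$
$o{\left(D \right)} = - 3 D^{2}$ ($o{\left(D \right)} = - 3 D D = - 3 D^{2}$)
$n{\left(h \right)} = 48$ ($n{\left(h \right)} = - \left(-3\right) \left(-4\right)^{2} = - \left(-3\right) 16 = \left(-1\right) \left(-48\right) = 48$)
$\left(n{\left(11 \right)} + H\right) y = \left(48 + 45\right) 21 = 93 \cdot 21 = 1953$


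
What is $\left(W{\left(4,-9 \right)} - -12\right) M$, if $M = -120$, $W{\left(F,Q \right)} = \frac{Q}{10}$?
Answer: $-1332$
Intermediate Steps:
$W{\left(F,Q \right)} = \frac{Q}{10}$ ($W{\left(F,Q \right)} = Q \frac{1}{10} = \frac{Q}{10}$)
$\left(W{\left(4,-9 \right)} - -12\right) M = \left(\frac{1}{10} \left(-9\right) - -12\right) \left(-120\right) = \left(- \frac{9}{10} + 12\right) \left(-120\right) = \frac{111}{10} \left(-120\right) = -1332$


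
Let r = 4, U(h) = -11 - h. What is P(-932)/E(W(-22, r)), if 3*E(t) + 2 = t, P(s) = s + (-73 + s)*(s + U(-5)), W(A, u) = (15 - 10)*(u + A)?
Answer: -61419/2 ≈ -30710.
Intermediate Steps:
W(A, u) = 5*A + 5*u (W(A, u) = 5*(A + u) = 5*A + 5*u)
P(s) = s + (-73 + s)*(-6 + s) (P(s) = s + (-73 + s)*(s + (-11 - 1*(-5))) = s + (-73 + s)*(s + (-11 + 5)) = s + (-73 + s)*(s - 6) = s + (-73 + s)*(-6 + s))
E(t) = -⅔ + t/3
P(-932)/E(W(-22, r)) = (438 + (-932)² - 78*(-932))/(-⅔ + (5*(-22) + 5*4)/3) = (438 + 868624 + 72696)/(-⅔ + (-110 + 20)/3) = 941758/(-⅔ + (⅓)*(-90)) = 941758/(-⅔ - 30) = 941758/(-92/3) = 941758*(-3/92) = -61419/2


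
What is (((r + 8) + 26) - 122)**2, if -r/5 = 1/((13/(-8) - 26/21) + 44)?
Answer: 370890744064/47761921 ≈ 7765.4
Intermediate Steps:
r = -840/6911 (r = -5/((13/(-8) - 26/21) + 44) = -5/((13*(-1/8) - 26*1/21) + 44) = -5/((-13/8 - 26/21) + 44) = -5/(-481/168 + 44) = -5/6911/168 = -5*168/6911 = -840/6911 ≈ -0.12155)
(((r + 8) + 26) - 122)**2 = (((-840/6911 + 8) + 26) - 122)**2 = ((54448/6911 + 26) - 122)**2 = (234134/6911 - 122)**2 = (-609008/6911)**2 = 370890744064/47761921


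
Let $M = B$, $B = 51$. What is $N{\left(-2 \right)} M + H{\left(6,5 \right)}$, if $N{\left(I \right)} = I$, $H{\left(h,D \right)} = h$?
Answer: $-96$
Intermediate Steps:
$M = 51$
$N{\left(-2 \right)} M + H{\left(6,5 \right)} = \left(-2\right) 51 + 6 = -102 + 6 = -96$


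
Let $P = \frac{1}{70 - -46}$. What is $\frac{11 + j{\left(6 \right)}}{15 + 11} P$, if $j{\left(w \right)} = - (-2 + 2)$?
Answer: $\frac{11}{3016} \approx 0.0036472$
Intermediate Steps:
$j{\left(w \right)} = 0$ ($j{\left(w \right)} = \left(-1\right) 0 = 0$)
$P = \frac{1}{116}$ ($P = \frac{1}{70 + 46} = \frac{1}{116} \approx 0.0086207$)
$\frac{11 + j{\left(6 \right)}}{15 + 11} P = \frac{11 + 0}{15 + 11} \cdot \frac{1}{116} = \frac{11}{26} \cdot \frac{1}{116} = \frac{11}{3016}$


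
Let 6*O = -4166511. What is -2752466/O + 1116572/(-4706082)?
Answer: 12177962444830/3267990403317 ≈ 3.7264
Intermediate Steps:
O = -1388837/2 (O = (1/6)*(-4166511) = -1388837/2 ≈ -6.9442e+5)
-2752466/O + 1116572/(-4706082) = -2752466/(-1388837/2) + 1116572/(-4706082) = -2752466*(-2/1388837) + 1116572*(-1/4706082) = 5504932/1388837 - 558286/2353041 = 12177962444830/3267990403317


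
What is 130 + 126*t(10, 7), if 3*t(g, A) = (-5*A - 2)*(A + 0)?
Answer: -10748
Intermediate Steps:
t(g, A) = A*(-2 - 5*A)/3 (t(g, A) = ((-5*A - 2)*(A + 0))/3 = ((-2 - 5*A)*A)/3 = (A*(-2 - 5*A))/3 = A*(-2 - 5*A)/3)
130 + 126*t(10, 7) = 130 + 126*(-1/3*7*(2 + 5*7)) = 130 + 126*(-1/3*7*(2 + 35)) = 130 + 126*(-1/3*7*37) = 130 + 126*(-259/3) = 130 - 10878 = -10748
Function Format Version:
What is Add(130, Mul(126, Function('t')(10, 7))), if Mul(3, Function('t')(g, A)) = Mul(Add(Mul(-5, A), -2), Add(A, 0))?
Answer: -10748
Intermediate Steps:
Function('t')(g, A) = Mul(Rational(1, 3), A, Add(-2, Mul(-5, A))) (Function('t')(g, A) = Mul(Rational(1, 3), Mul(Add(Mul(-5, A), -2), Add(A, 0))) = Mul(Rational(1, 3), Mul(Add(-2, Mul(-5, A)), A)) = Mul(Rational(1, 3), Mul(A, Add(-2, Mul(-5, A)))) = Mul(Rational(1, 3), A, Add(-2, Mul(-5, A))))
Add(130, Mul(126, Function('t')(10, 7))) = Add(130, Mul(126, Mul(Rational(-1, 3), 7, Add(2, Mul(5, 7))))) = Add(130, Mul(126, Mul(Rational(-1, 3), 7, Add(2, 35)))) = Add(130, Mul(126, Mul(Rational(-1, 3), 7, 37))) = Add(130, Mul(126, Rational(-259, 3))) = Add(130, -10878) = -10748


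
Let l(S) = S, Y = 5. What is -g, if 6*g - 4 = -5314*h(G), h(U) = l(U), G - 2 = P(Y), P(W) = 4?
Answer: 15940/3 ≈ 5313.3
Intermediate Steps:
G = 6 (G = 2 + 4 = 6)
h(U) = U
g = -15940/3 (g = ⅔ + (-5314*6)/6 = ⅔ + (⅙)*(-31884) = ⅔ - 5314 = -15940/3 ≈ -5313.3)
-g = -1*(-15940/3) = 15940/3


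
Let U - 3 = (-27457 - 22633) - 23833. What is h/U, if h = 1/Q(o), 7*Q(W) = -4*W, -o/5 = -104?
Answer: 1/21964800 ≈ 4.5527e-8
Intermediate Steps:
o = 520 (o = -5*(-104) = 520)
U = -73920 (U = 3 + ((-27457 - 22633) - 23833) = 3 + (-50090 - 23833) = 3 - 73923 = -73920)
Q(W) = -4*W/7 (Q(W) = (-4*W)/7 = -4*W/7)
h = -7/2080 (h = 1/(-4/7*520) = 1/(-2080/7) = -7/2080 ≈ -0.0033654)
h/U = -7/2080/(-73920) = -7/2080*(-1/73920) = 1/21964800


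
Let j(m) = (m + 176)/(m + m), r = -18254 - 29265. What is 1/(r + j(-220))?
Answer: -10/475189 ≈ -2.1044e-5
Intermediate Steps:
r = -47519
j(m) = (176 + m)/(2*m) (j(m) = (176 + m)/((2*m)) = (176 + m)*(1/(2*m)) = (176 + m)/(2*m))
1/(r + j(-220)) = 1/(-47519 + (½)*(176 - 220)/(-220)) = 1/(-47519 + (½)*(-1/220)*(-44)) = 1/(-47519 + ⅒) = 1/(-475189/10) = -10/475189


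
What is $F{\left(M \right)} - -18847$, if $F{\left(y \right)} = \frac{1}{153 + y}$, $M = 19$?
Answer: $\frac{3241685}{172} \approx 18847.0$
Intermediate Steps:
$F{\left(M \right)} - -18847 = \frac{1}{153 + 19} - -18847 = \frac{1}{172} + 18847 = \frac{3241685}{172}$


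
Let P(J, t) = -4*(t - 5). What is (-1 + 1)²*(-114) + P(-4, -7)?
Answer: 48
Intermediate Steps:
P(J, t) = 20 - 4*t (P(J, t) = -4*(-5 + t) = 20 - 4*t)
(-1 + 1)²*(-114) + P(-4, -7) = (-1 + 1)²*(-114) + (20 - 4*(-7)) = 0²*(-114) + (20 + 28) = 0*(-114) + 48 = 0 + 48 = 48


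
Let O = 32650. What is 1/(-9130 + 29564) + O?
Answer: 667170101/20434 ≈ 32650.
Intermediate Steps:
1/(-9130 + 29564) + O = 1/(-9130 + 29564) + 32650 = 1/20434 + 32650 = 667170101/20434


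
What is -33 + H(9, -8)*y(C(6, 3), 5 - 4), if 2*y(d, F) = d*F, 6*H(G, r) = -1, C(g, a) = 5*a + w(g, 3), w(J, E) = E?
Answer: -69/2 ≈ -34.500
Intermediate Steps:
C(g, a) = 3 + 5*a (C(g, a) = 5*a + 3 = 3 + 5*a)
H(G, r) = -1/6 (H(G, r) = (1/6)*(-1) = -1/6)
y(d, F) = F*d/2 (y(d, F) = (d*F)/2 = (F*d)/2 = F*d/2)
-33 + H(9, -8)*y(C(6, 3), 5 - 4) = -33 - (5 - 4)*(3 + 5*3)/12 = -33 - (3 + 15)/12 = -33 - 18/12 = -33 - 1/6*9 = -33 - 3/2 = -69/2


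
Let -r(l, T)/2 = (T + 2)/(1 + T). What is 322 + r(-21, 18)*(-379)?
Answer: 21278/19 ≈ 1119.9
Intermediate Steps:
r(l, T) = -2*(2 + T)/(1 + T) (r(l, T) = -2*(T + 2)/(1 + T) = -2*(2 + T)/(1 + T))
322 + r(-21, 18)*(-379) = 322 + (2*(-2 - 1*18)/(1 + 18))*(-379) = 322 + (2*(-2 - 18)/19)*(-379) = 322 + (2*(1/19)*(-20))*(-379) = 322 - 40/19*(-379) = 322 + 15160/19 = 21278/19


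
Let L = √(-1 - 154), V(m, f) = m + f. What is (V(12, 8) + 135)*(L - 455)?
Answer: -70525 + 155*I*√155 ≈ -70525.0 + 1929.7*I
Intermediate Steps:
V(m, f) = f + m
L = I*√155 (L = √(-155) = I*√155 ≈ 12.45*I)
(V(12, 8) + 135)*(L - 455) = ((8 + 12) + 135)*(I*√155 - 455) = (20 + 135)*(-455 + I*√155) = 155*(-455 + I*√155) = -70525 + 155*I*√155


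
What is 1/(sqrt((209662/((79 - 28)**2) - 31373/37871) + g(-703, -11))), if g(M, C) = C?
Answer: 51*sqrt(4008989294422)/846872656 ≈ 0.12058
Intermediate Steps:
1/(sqrt((209662/((79 - 28)**2) - 31373/37871) + g(-703, -11))) = 1/(sqrt((209662/((79 - 28)**2) - 31373/37871) - 11)) = 1/(sqrt((209662/(51**2) - 31373*1/37871) - 11)) = 1/(sqrt((209662/2601 - 31373/37871) - 11)) = 1/(sqrt(7858508429/98502471 - 11)) = 1/(sqrt(6774981248/98502471)) = 1/(8*sqrt(4008989294422)/1931421) = 51*sqrt(4008989294422)/846872656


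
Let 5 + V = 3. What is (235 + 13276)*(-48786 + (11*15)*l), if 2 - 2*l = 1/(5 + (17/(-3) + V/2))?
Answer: -1312499073/2 ≈ -6.5625e+8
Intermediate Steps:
V = -2 (V = -5 + 3 = -2)
l = 13/10 (l = 1 - 1/(2*(5 + (17/(-3) - 2/2))) = 1 - 1/(2*(5 + (17*(-⅓) - 2*½))) = 1 - 1/(2*(5 + (-17/3 - 1))) = 1 - 1/(2*(5 - 20/3)) = 1 - 1/(2*(-5/3)) = 1 - ½*(-⅗) = 1 + 3/10 = 13/10 ≈ 1.3000)
(235 + 13276)*(-48786 + (11*15)*l) = (235 + 13276)*(-48786 + (11*15)*(13/10)) = 13511*(-48786 + 165*(13/10)) = 13511*(-48786 + 429/2) = 13511*(-97143/2) = -1312499073/2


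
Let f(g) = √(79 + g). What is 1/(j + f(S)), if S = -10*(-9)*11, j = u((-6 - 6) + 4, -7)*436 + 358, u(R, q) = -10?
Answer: -4002/16014935 - √1069/16014935 ≈ -0.00025193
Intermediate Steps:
j = -4002 (j = -10*436 + 358 = -4360 + 358 = -4002)
S = 990 (S = 90*11 = 990)
1/(j + f(S)) = 1/(-4002 + √(79 + 990)) = 1/(-4002 + √1069)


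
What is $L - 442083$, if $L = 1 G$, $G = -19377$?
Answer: $-461460$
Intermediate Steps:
$L = -19377$ ($L = 1 \left(-19377\right) = -19377$)
$L - 442083 = -19377 - 442083 = -461460$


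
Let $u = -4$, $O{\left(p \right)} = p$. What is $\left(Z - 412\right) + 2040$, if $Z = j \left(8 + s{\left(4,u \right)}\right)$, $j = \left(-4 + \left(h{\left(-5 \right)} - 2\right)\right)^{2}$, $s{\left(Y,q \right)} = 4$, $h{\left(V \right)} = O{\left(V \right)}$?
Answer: $3080$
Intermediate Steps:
$h{\left(V \right)} = V$
$j = 121$ ($j = \left(-4 - 7\right)^{2} = \left(-11\right)^{2} = 121$)
$Z = 1452$ ($Z = 121 \left(8 + 4\right) = 121 \cdot 12 = 1452$)
$\left(Z - 412\right) + 2040 = \left(1452 - 412\right) + 2040 = 1040 + 2040 = 3080$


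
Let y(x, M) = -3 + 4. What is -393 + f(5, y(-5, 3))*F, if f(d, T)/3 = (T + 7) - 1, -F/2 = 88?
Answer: -4089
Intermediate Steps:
y(x, M) = 1
F = -176 (F = -2*88 = -176)
f(d, T) = 18 + 3*T (f(d, T) = 3*((T + 7) - 1) = 3*((7 + T) - 1) = 3*(6 + T) = 18 + 3*T)
-393 + f(5, y(-5, 3))*F = -393 + (18 + 3*1)*(-176) = -393 + (18 + 3)*(-176) = -393 + 21*(-176) = -393 - 3696 = -4089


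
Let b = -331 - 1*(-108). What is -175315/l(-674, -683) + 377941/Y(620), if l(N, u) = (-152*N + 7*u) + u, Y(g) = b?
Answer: -36693325189/21627432 ≈ -1696.6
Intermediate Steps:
b = -223 (b = -331 + 108 = -223)
Y(g) = -223
l(N, u) = -152*N + 8*u
-175315/l(-674, -683) + 377941/Y(620) = -175315/(-152*(-674) + 8*(-683)) + 377941/(-223) = -175315/(102448 - 5464) + 377941*(-1/223) = -175315/96984 - 377941/223 = -36693325189/21627432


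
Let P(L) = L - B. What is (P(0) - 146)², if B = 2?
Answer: 21904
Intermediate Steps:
P(L) = -2 + L (P(L) = L - 1*2 = L - 2 = -2 + L)
(P(0) - 146)² = ((-2 + 0) - 146)² = (-2 - 146)² = (-148)² = 21904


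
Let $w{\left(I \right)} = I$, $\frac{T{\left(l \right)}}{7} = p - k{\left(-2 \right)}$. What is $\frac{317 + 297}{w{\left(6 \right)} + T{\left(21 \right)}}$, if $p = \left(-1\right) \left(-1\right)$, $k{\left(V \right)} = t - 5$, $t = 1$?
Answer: $\frac{614}{41} \approx 14.976$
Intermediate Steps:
$k{\left(V \right)} = -4$ ($k{\left(V \right)} = 1 - 5 = -4$)
$p = 1$
$T{\left(l \right)} = 35$ ($T{\left(l \right)} = 7 \left(1 - -4\right) = 7 \left(1 + 4\right) = 7 \cdot 5 = 35$)
$\frac{317 + 297}{w{\left(6 \right)} + T{\left(21 \right)}} = \frac{317 + 297}{6 + 35} = \frac{614}{41}$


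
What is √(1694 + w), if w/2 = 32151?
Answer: 2*√16499 ≈ 256.90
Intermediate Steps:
w = 64302 (w = 2*32151 = 64302)
√(1694 + w) = √(1694 + 64302) = √65996 = 2*√16499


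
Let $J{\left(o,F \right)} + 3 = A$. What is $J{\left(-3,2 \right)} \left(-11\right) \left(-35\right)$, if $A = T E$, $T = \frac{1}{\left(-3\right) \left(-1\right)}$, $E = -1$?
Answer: $- \frac{3850}{3} \approx -1283.3$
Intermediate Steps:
$T = \frac{1}{3} \approx 0.33333$
$A = - \frac{1}{3}$ ($A = \frac{1}{3} \left(-1\right) = - \frac{1}{3} \approx -0.33333$)
$J{\left(o,F \right)} = - \frac{10}{3}$ ($J{\left(o,F \right)} = -3 - \frac{1}{3} = - \frac{10}{3}$)
$J{\left(-3,2 \right)} \left(-11\right) \left(-35\right) = \left(- \frac{10}{3}\right) \left(-11\right) \left(-35\right) = \frac{110}{3} \left(-35\right) = - \frac{3850}{3}$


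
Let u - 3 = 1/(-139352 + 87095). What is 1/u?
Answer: 52257/156770 ≈ 0.33334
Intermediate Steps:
u = 156770/52257 (u = 3 + 1/(-139352 + 87095) = 3 + 1/(-52257) = 3 - 1/52257 = 156770/52257 ≈ 3.0000)
1/u = 1/(156770/52257) = 52257/156770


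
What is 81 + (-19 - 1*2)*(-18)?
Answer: 459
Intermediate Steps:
81 + (-19 - 1*2)*(-18) = 81 + (-19 - 2)*(-18) = 81 - 21*(-18) = 81 + 378 = 459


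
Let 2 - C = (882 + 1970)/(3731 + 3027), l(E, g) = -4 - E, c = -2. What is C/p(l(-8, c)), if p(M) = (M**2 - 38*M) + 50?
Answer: -2/109 ≈ -0.018349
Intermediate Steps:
p(M) = 50 + M**2 - 38*M
C = 172/109 (C = 2 - (882 + 1970)/(3731 + 3027) = 2 - 2852/6758 = 2 - 1*46/109 = 2 - 46/109 = 172/109 ≈ 1.5780)
C/p(l(-8, c)) = 172/(109*(50 + (-4 - 1*(-8))**2 - 38*(-4 - 1*(-8)))) = 172/(109*(50 + (-4 + 8)**2 - 38*(-4 + 8))) = 172/(109*(50 + 4**2 - 38*4)) = 172/(109*(50 + 16 - 152)) = (172/109)/(-86) = (172/109)*(-1/86) = -2/109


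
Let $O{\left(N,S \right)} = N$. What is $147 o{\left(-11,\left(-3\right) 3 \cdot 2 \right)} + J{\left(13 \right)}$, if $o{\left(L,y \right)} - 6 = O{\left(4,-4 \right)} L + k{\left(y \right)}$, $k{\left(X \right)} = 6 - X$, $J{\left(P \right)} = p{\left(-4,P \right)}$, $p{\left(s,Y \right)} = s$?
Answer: $-2062$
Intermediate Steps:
$J{\left(P \right)} = -4$
$o{\left(L,y \right)} = 12 - y + 4 L$ ($o{\left(L,y \right)} = 6 - \left(-6 + y - 4 L\right) = 6 + \left(6 - y + 4 L\right) = 12 - y + 4 L$)
$147 o{\left(-11,\left(-3\right) 3 \cdot 2 \right)} + J{\left(13 \right)} = 147 \left(12 - \left(-3\right) 3 \cdot 2 + 4 \left(-11\right)\right) - 4 = 147 \left(12 - \left(-9\right) 2 - 44\right) - 4 = 147 \left(12 - -18 - 44\right) - 4 = 147 \left(12 + 18 - 44\right) - 4 = 147 \left(-14\right) - 4 = -2058 - 4 = -2062$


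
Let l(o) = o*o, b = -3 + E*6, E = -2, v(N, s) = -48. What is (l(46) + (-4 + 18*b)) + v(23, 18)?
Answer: 1794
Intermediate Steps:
b = -15 (b = -3 - 2*6 = -3 - 12 = -15)
l(o) = o²
(l(46) + (-4 + 18*b)) + v(23, 18) = (46² + (-4 + 18*(-15))) - 48 = (2116 + (-4 - 270)) - 48 = (2116 - 274) - 48 = 1842 - 48 = 1794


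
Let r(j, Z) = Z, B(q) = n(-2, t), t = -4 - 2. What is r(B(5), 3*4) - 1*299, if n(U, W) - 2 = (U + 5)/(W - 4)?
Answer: -287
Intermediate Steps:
t = -6
n(U, W) = 2 + (5 + U)/(-4 + W) (n(U, W) = 2 + (U + 5)/(W - 4) = 2 + (5 + U)/(-4 + W))
B(q) = 17/10 (B(q) = (-3 - 2 + 2*(-6))/(-4 - 6) = (-3 - 2 - 12)/(-10) = -1/10*(-17) = 17/10)
r(B(5), 3*4) - 1*299 = 3*4 - 1*299 = 12 - 299 = -287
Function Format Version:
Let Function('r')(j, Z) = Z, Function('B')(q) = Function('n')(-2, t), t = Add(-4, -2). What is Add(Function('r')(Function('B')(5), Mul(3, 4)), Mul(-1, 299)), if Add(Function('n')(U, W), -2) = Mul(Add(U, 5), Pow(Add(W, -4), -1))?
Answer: -287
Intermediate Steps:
t = -6
Function('n')(U, W) = Add(2, Mul(Pow(Add(-4, W), -1), Add(5, U))) (Function('n')(U, W) = Add(2, Mul(Add(U, 5), Pow(Add(W, -4), -1))) = Add(2, Mul(Add(5, U), Pow(Add(-4, W), -1))) = Add(2, Mul(Pow(Add(-4, W), -1), Add(5, U))))
Function('B')(q) = Rational(17, 10) (Function('B')(q) = Mul(Pow(Add(-4, -6), -1), Add(-3, -2, Mul(2, -6))) = Mul(Pow(-10, -1), Add(-3, -2, -12)) = Mul(Rational(-1, 10), -17) = Rational(17, 10))
Add(Function('r')(Function('B')(5), Mul(3, 4)), Mul(-1, 299)) = Add(Mul(3, 4), Mul(-1, 299)) = Add(12, -299) = -287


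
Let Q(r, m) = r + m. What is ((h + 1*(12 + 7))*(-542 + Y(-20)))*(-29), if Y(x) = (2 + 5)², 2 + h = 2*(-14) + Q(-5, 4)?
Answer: -171564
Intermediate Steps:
Q(r, m) = m + r
h = -31 (h = -2 + (2*(-14) + (4 - 5)) = -2 + (-28 - 1) = -2 - 29 = -31)
Y(x) = 49 (Y(x) = 7² = 49)
((h + 1*(12 + 7))*(-542 + Y(-20)))*(-29) = ((-31 + 1*(12 + 7))*(-542 + 49))*(-29) = ((-31 + 1*19)*(-493))*(-29) = ((-31 + 19)*(-493))*(-29) = -12*(-493)*(-29) = 5916*(-29) = -171564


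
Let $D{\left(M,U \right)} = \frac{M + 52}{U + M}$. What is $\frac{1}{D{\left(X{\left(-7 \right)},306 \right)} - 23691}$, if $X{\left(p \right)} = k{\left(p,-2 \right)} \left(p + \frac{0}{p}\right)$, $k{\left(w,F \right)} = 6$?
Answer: $- \frac{132}{3127207} \approx -4.221 \cdot 10^{-5}$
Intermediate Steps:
$X{\left(p \right)} = 6 p$ ($X{\left(p \right)} = 6 \left(p + \frac{0}{p}\right) = 6 \left(p + 0\right) = 6 p$)
$D{\left(M,U \right)} = \frac{52 + M}{M + U}$
$\frac{1}{D{\left(X{\left(-7 \right)},306 \right)} - 23691} = \frac{1}{\frac{52 + 6 \left(-7\right)}{6 \left(-7\right) + 306} - 23691} = \frac{1}{\frac{52 - 42}{-42 + 306} - 23691} = \frac{1}{\frac{1}{264} \cdot 10 - 23691} = \frac{1}{\frac{5}{132} - 23691} = \frac{1}{- \frac{3127207}{132}} = - \frac{132}{3127207}$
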